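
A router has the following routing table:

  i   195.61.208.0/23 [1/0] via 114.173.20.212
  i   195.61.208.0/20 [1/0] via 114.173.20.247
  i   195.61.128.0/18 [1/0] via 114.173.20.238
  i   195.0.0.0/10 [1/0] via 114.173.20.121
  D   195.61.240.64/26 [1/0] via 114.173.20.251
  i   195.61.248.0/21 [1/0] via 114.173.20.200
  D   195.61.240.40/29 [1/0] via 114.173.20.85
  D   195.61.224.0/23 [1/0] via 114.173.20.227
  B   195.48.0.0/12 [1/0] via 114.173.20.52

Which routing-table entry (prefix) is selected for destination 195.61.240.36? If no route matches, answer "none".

Entries matching 195.61.240.36:
  195.0.0.0/10 (195.0.0.0 - 195.63.255.255)
  195.48.0.0/12 (195.48.0.0 - 195.63.255.255)
Most specific is 195.48.0.0/12.

195.48.0.0/12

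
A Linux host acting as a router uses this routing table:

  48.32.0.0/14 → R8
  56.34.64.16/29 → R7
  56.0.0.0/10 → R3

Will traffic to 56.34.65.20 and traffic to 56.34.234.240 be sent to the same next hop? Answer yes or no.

yes

56.34.65.20: longest match 56.0.0.0/10 -> R3
56.34.234.240: longest match 56.0.0.0/10 -> R3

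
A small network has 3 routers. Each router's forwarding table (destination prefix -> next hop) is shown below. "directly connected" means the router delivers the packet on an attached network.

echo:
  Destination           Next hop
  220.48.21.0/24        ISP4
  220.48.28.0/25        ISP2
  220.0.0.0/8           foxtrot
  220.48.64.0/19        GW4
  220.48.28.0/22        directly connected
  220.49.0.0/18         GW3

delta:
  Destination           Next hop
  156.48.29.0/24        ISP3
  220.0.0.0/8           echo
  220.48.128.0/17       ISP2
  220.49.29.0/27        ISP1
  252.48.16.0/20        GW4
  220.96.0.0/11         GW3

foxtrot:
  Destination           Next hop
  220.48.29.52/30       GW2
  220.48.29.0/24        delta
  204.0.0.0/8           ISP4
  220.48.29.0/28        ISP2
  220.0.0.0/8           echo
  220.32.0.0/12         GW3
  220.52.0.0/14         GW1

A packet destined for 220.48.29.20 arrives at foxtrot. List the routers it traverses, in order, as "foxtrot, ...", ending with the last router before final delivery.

At foxtrot: longest match for 220.48.29.20 is 220.48.29.0/24 -> delta
At delta: longest match for 220.48.29.20 is 220.0.0.0/8 -> echo
At echo: longest match for 220.48.29.20 is 220.48.28.0/22 -> directly connected

foxtrot, delta, echo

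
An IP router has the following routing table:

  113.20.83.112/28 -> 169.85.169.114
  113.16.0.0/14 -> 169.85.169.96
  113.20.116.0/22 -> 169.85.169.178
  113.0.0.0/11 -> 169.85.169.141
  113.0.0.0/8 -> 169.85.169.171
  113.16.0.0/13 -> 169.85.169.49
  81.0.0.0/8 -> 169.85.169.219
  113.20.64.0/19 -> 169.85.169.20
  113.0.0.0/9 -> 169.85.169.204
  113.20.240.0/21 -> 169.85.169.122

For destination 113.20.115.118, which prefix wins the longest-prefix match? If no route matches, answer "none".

113.16.0.0/13

Entries matching 113.20.115.118:
  113.0.0.0/8 (113.0.0.0 - 113.255.255.255)
  113.0.0.0/9 (113.0.0.0 - 113.127.255.255)
  113.0.0.0/11 (113.0.0.0 - 113.31.255.255)
  113.16.0.0/13 (113.16.0.0 - 113.23.255.255)
Most specific is 113.16.0.0/13.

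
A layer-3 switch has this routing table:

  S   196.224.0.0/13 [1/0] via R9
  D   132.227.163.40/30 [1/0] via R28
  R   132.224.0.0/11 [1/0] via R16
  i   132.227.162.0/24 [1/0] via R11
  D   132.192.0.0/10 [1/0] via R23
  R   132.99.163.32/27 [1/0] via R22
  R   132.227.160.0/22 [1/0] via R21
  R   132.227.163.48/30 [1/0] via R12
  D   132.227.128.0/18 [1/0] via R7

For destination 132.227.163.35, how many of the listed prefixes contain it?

4

Prefixes containing 132.227.163.35:
  132.192.0.0/10 (132.192.0.0 - 132.255.255.255)
  132.224.0.0/11 (132.224.0.0 - 132.255.255.255)
  132.227.128.0/18 (132.227.128.0 - 132.227.191.255)
  132.227.160.0/22 (132.227.160.0 - 132.227.163.255)
Total matching entries: 4.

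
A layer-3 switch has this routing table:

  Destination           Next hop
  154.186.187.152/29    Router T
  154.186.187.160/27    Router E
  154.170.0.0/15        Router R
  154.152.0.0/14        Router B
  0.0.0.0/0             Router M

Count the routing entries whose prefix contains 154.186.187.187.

Prefixes containing 154.186.187.187:
  0.0.0.0/0 (default, matches everything)
  154.186.187.160/27 (154.186.187.160 - 154.186.187.191)
Total matching entries: 2.

2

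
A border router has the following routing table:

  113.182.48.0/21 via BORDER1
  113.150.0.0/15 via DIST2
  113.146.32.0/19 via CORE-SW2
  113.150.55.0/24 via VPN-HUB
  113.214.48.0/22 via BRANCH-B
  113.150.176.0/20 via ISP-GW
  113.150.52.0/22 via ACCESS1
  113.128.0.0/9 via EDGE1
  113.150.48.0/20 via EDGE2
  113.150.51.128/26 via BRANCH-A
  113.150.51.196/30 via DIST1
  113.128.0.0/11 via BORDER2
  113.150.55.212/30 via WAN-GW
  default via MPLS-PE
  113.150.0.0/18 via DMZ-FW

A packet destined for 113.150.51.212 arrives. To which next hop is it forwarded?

EDGE2

Routes whose prefix contains 113.150.51.212:
  0.0.0.0/0 (default, matches everything) -> MPLS-PE
  113.128.0.0/9 (113.128.0.0 - 113.255.255.255) -> EDGE1
  113.128.0.0/11 (113.128.0.0 - 113.159.255.255) -> BORDER2
  113.150.0.0/15 (113.150.0.0 - 113.151.255.255) -> DIST2
  113.150.0.0/18 (113.150.0.0 - 113.150.63.255) -> DMZ-FW
  113.150.48.0/20 (113.150.48.0 - 113.150.63.255) -> EDGE2
More-specific entries that do NOT match:
  113.150.51.196/30 (113.150.51.196 - 113.150.51.199) does not contain 113.150.51.212
  113.150.55.212/30 (113.150.55.212 - 113.150.55.215) does not contain 113.150.51.212
  113.150.51.128/26 (113.150.51.128 - 113.150.51.191) does not contain 113.150.51.212
  113.150.55.0/24 (113.150.55.0 - 113.150.55.255) does not contain 113.150.51.212
  113.214.48.0/22 (113.214.48.0 - 113.214.51.255) does not contain 113.150.51.212
  113.150.52.0/22 (113.150.52.0 - 113.150.55.255) does not contain 113.150.51.212
  113.182.48.0/21 (113.182.48.0 - 113.182.55.255) does not contain 113.150.51.212
Longest matching prefix is /20 -> next hop EDGE2.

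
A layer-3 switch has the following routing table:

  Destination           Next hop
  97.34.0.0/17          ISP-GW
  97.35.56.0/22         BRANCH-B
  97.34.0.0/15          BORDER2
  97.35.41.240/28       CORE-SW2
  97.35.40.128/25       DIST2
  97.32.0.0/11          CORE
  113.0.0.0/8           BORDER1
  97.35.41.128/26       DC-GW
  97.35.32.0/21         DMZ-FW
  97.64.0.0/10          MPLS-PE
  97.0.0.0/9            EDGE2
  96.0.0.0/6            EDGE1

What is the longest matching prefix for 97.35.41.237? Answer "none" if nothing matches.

97.34.0.0/15

Entries matching 97.35.41.237:
  96.0.0.0/6 (96.0.0.0 - 99.255.255.255)
  97.0.0.0/9 (97.0.0.0 - 97.127.255.255)
  97.32.0.0/11 (97.32.0.0 - 97.63.255.255)
  97.34.0.0/15 (97.34.0.0 - 97.35.255.255)
Most specific is 97.34.0.0/15.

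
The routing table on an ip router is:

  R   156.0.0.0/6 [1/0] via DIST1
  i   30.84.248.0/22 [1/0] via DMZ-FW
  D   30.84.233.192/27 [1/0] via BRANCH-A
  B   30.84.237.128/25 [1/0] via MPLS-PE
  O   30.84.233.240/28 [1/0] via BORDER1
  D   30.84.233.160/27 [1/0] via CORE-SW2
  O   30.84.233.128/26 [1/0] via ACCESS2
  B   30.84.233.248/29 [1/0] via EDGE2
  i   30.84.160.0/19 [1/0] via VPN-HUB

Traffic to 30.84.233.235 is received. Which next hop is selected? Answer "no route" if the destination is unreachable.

no route

No entry's prefix contains 30.84.233.235; there is no default route.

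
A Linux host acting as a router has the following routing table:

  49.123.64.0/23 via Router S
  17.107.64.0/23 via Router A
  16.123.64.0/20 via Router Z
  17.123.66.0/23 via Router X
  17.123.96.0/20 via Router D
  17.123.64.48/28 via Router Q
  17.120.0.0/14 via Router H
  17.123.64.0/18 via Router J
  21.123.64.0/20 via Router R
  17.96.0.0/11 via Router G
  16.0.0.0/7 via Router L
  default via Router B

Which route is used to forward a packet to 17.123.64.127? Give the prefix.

Entries matching 17.123.64.127:
  0.0.0.0/0 (default, matches everything)
  16.0.0.0/7 (16.0.0.0 - 17.255.255.255)
  17.96.0.0/11 (17.96.0.0 - 17.127.255.255)
  17.120.0.0/14 (17.120.0.0 - 17.123.255.255)
  17.123.64.0/18 (17.123.64.0 - 17.123.127.255)
Most specific is 17.123.64.0/18.

17.123.64.0/18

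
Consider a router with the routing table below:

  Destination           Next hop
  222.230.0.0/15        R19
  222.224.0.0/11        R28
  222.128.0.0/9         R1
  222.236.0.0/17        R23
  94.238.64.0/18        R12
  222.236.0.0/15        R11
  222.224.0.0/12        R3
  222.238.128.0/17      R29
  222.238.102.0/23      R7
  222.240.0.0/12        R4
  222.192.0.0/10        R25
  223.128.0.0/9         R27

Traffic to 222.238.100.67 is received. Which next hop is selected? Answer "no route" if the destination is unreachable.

Routes whose prefix contains 222.238.100.67:
  222.128.0.0/9 (222.128.0.0 - 222.255.255.255) -> R1
  222.192.0.0/10 (222.192.0.0 - 222.255.255.255) -> R25
  222.224.0.0/11 (222.224.0.0 - 222.255.255.255) -> R28
  222.224.0.0/12 (222.224.0.0 - 222.239.255.255) -> R3
More-specific entries that do NOT match:
  222.238.102.0/23 (222.238.102.0 - 222.238.103.255) does not contain 222.238.100.67
  94.238.64.0/18 (94.238.64.0 - 94.238.127.255) does not contain 222.238.100.67
  222.236.0.0/17 (222.236.0.0 - 222.236.127.255) does not contain 222.238.100.67
  222.238.128.0/17 (222.238.128.0 - 222.238.255.255) does not contain 222.238.100.67
  222.230.0.0/15 (222.230.0.0 - 222.231.255.255) does not contain 222.238.100.67
  222.236.0.0/15 (222.236.0.0 - 222.237.255.255) does not contain 222.238.100.67
Longest matching prefix is /12 -> next hop R3.

R3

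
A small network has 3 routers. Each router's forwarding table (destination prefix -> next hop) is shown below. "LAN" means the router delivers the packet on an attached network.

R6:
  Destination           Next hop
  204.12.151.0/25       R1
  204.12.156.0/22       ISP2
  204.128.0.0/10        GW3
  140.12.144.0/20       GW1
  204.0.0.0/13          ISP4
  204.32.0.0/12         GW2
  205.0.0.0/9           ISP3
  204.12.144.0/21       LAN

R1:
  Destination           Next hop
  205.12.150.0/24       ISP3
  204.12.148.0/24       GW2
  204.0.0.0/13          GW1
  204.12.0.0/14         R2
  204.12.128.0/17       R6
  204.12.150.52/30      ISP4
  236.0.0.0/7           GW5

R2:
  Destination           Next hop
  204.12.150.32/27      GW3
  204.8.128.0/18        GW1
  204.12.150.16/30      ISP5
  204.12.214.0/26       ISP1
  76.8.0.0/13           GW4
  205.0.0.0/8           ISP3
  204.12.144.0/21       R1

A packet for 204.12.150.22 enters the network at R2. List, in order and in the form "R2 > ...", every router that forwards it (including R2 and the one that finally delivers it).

R2 > R1 > R6

At R2: longest match for 204.12.150.22 is 204.12.144.0/21 -> R1
At R1: longest match for 204.12.150.22 is 204.12.128.0/17 -> R6
At R6: longest match for 204.12.150.22 is 204.12.144.0/21 -> LAN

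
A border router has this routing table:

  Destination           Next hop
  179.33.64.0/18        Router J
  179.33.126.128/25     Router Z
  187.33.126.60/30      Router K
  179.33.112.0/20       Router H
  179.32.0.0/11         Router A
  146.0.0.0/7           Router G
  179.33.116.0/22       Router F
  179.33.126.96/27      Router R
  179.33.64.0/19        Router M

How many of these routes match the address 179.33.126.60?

Prefixes containing 179.33.126.60:
  179.32.0.0/11 (179.32.0.0 - 179.63.255.255)
  179.33.64.0/18 (179.33.64.0 - 179.33.127.255)
  179.33.112.0/20 (179.33.112.0 - 179.33.127.255)
Total matching entries: 3.

3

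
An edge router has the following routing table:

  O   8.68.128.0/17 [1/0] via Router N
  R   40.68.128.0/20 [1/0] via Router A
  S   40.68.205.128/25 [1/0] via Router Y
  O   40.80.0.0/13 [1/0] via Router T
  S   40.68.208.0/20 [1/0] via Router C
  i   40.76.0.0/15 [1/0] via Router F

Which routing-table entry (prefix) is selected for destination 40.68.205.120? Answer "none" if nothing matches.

40.68.205.120 is outside every listed prefix and there is no default route.

none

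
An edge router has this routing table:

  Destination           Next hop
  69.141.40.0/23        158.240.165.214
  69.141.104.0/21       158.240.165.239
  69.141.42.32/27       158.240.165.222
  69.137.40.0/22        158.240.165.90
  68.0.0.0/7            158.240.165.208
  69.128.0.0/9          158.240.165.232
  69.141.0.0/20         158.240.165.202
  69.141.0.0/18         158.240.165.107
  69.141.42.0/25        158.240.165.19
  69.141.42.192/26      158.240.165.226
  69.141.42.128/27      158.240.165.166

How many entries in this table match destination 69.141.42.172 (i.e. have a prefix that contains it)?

3

Prefixes containing 69.141.42.172:
  68.0.0.0/7 (68.0.0.0 - 69.255.255.255)
  69.128.0.0/9 (69.128.0.0 - 69.255.255.255)
  69.141.0.0/18 (69.141.0.0 - 69.141.63.255)
Total matching entries: 3.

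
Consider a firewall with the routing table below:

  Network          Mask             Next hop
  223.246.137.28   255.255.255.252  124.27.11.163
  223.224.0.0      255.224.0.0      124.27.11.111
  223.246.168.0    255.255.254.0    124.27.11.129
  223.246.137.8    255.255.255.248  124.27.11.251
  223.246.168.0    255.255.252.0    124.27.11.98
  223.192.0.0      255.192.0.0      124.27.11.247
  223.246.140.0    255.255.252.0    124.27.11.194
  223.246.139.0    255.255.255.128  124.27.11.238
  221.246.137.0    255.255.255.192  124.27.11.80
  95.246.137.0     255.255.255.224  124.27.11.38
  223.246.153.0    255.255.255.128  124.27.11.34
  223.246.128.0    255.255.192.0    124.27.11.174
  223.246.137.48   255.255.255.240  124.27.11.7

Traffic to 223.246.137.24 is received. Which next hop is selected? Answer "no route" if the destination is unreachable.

Routes whose prefix contains 223.246.137.24:
  223.192.0.0/10 (223.192.0.0 - 223.255.255.255) -> 124.27.11.247
  223.224.0.0/11 (223.224.0.0 - 223.255.255.255) -> 124.27.11.111
  223.246.128.0/18 (223.246.128.0 - 223.246.191.255) -> 124.27.11.174
More-specific entries that do NOT match:
  223.246.137.28/30 (223.246.137.28 - 223.246.137.31) does not contain 223.246.137.24
  223.246.137.8/29 (223.246.137.8 - 223.246.137.15) does not contain 223.246.137.24
  223.246.137.48/28 (223.246.137.48 - 223.246.137.63) does not contain 223.246.137.24
  95.246.137.0/27 (95.246.137.0 - 95.246.137.31) does not contain 223.246.137.24
  221.246.137.0/26 (221.246.137.0 - 221.246.137.63) does not contain 223.246.137.24
  223.246.139.0/25 (223.246.139.0 - 223.246.139.127) does not contain 223.246.137.24
  223.246.153.0/25 (223.246.153.0 - 223.246.153.127) does not contain 223.246.137.24
  223.246.168.0/23 (223.246.168.0 - 223.246.169.255) does not contain 223.246.137.24
  223.246.168.0/22 (223.246.168.0 - 223.246.171.255) does not contain 223.246.137.24
  223.246.140.0/22 (223.246.140.0 - 223.246.143.255) does not contain 223.246.137.24
Longest matching prefix is /18 -> next hop 124.27.11.174.

124.27.11.174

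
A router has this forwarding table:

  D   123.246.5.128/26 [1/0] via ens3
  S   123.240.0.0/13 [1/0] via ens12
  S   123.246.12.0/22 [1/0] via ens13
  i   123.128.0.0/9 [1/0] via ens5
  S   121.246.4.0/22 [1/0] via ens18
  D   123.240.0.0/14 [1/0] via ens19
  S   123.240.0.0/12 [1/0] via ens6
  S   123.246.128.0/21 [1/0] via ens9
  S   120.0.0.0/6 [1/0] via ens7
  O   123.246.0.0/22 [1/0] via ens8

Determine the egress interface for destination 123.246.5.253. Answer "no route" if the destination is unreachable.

ens12

Routes whose prefix contains 123.246.5.253:
  120.0.0.0/6 (120.0.0.0 - 123.255.255.255) -> ens7
  123.128.0.0/9 (123.128.0.0 - 123.255.255.255) -> ens5
  123.240.0.0/12 (123.240.0.0 - 123.255.255.255) -> ens6
  123.240.0.0/13 (123.240.0.0 - 123.247.255.255) -> ens12
More-specific entries that do NOT match:
  123.246.5.128/26 (123.246.5.128 - 123.246.5.191) does not contain 123.246.5.253
  123.246.12.0/22 (123.246.12.0 - 123.246.15.255) does not contain 123.246.5.253
  121.246.4.0/22 (121.246.4.0 - 121.246.7.255) does not contain 123.246.5.253
  123.246.0.0/22 (123.246.0.0 - 123.246.3.255) does not contain 123.246.5.253
  123.246.128.0/21 (123.246.128.0 - 123.246.135.255) does not contain 123.246.5.253
  123.240.0.0/14 (123.240.0.0 - 123.243.255.255) does not contain 123.246.5.253
Longest matching prefix is /13 -> interface ens12.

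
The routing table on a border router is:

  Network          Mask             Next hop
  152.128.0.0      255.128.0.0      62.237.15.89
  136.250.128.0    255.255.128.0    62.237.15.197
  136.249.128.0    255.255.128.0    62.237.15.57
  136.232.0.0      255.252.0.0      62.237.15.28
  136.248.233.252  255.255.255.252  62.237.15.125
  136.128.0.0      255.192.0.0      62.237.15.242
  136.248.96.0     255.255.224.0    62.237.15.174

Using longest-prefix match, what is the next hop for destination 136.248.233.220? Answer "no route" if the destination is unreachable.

no route

No entry's prefix contains 136.248.233.220; there is no default route.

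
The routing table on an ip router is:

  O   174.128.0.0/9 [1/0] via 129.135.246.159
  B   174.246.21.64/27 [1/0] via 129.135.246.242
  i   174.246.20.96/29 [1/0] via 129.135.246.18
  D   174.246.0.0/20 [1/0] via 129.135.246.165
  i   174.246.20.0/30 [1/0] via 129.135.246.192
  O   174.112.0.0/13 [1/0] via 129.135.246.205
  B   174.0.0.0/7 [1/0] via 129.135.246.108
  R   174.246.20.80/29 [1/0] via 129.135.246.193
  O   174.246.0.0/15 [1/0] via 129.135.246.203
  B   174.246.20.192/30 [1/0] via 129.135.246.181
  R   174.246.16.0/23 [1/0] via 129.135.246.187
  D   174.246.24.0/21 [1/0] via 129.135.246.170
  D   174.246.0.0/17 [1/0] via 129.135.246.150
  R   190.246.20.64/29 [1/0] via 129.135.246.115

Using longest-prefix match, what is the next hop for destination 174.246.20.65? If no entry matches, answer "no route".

129.135.246.150

Routes whose prefix contains 174.246.20.65:
  174.0.0.0/7 (174.0.0.0 - 175.255.255.255) -> 129.135.246.108
  174.128.0.0/9 (174.128.0.0 - 174.255.255.255) -> 129.135.246.159
  174.246.0.0/15 (174.246.0.0 - 174.247.255.255) -> 129.135.246.203
  174.246.0.0/17 (174.246.0.0 - 174.246.127.255) -> 129.135.246.150
More-specific entries that do NOT match:
  174.246.20.0/30 (174.246.20.0 - 174.246.20.3) does not contain 174.246.20.65
  174.246.20.192/30 (174.246.20.192 - 174.246.20.195) does not contain 174.246.20.65
  174.246.20.96/29 (174.246.20.96 - 174.246.20.103) does not contain 174.246.20.65
  174.246.20.80/29 (174.246.20.80 - 174.246.20.87) does not contain 174.246.20.65
  190.246.20.64/29 (190.246.20.64 - 190.246.20.71) does not contain 174.246.20.65
  174.246.21.64/27 (174.246.21.64 - 174.246.21.95) does not contain 174.246.20.65
  174.246.16.0/23 (174.246.16.0 - 174.246.17.255) does not contain 174.246.20.65
  174.246.24.0/21 (174.246.24.0 - 174.246.31.255) does not contain 174.246.20.65
  174.246.0.0/20 (174.246.0.0 - 174.246.15.255) does not contain 174.246.20.65
Longest matching prefix is /17 -> next hop 129.135.246.150.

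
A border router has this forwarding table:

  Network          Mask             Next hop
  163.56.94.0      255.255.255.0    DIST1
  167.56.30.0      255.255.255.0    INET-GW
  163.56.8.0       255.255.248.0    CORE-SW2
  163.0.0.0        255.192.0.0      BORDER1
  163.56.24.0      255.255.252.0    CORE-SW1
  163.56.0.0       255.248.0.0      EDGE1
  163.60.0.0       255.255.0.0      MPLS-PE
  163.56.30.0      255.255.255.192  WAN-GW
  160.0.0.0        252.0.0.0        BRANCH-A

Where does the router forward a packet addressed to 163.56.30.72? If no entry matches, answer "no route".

Routes whose prefix contains 163.56.30.72:
  160.0.0.0/6 (160.0.0.0 - 163.255.255.255) -> BRANCH-A
  163.0.0.0/10 (163.0.0.0 - 163.63.255.255) -> BORDER1
  163.56.0.0/13 (163.56.0.0 - 163.63.255.255) -> EDGE1
More-specific entries that do NOT match:
  163.56.30.0/26 (163.56.30.0 - 163.56.30.63) does not contain 163.56.30.72
  163.56.94.0/24 (163.56.94.0 - 163.56.94.255) does not contain 163.56.30.72
  167.56.30.0/24 (167.56.30.0 - 167.56.30.255) does not contain 163.56.30.72
  163.56.24.0/22 (163.56.24.0 - 163.56.27.255) does not contain 163.56.30.72
  163.56.8.0/21 (163.56.8.0 - 163.56.15.255) does not contain 163.56.30.72
  163.60.0.0/16 (163.60.0.0 - 163.60.255.255) does not contain 163.56.30.72
Longest matching prefix is /13 -> next hop EDGE1.

EDGE1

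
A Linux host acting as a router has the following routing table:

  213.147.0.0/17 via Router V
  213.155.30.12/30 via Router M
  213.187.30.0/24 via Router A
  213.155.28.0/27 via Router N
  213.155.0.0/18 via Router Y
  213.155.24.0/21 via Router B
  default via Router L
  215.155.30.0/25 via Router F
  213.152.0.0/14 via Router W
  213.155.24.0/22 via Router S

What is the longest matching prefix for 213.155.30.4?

213.155.24.0/21

Entries matching 213.155.30.4:
  0.0.0.0/0 (default, matches everything)
  213.152.0.0/14 (213.152.0.0 - 213.155.255.255)
  213.155.0.0/18 (213.155.0.0 - 213.155.63.255)
  213.155.24.0/21 (213.155.24.0 - 213.155.31.255)
Most specific is 213.155.24.0/21.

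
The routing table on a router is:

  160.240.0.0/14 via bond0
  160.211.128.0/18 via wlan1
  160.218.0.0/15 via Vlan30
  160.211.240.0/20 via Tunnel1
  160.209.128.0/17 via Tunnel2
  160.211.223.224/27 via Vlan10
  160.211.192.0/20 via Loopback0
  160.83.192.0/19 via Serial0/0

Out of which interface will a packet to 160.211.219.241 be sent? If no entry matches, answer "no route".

no route

No entry's prefix contains 160.211.219.241; there is no default route.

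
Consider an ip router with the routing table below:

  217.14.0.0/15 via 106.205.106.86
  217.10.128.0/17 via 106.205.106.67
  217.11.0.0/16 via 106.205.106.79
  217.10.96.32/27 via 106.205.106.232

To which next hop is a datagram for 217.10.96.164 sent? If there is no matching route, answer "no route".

No entry's prefix contains 217.10.96.164; there is no default route.

no route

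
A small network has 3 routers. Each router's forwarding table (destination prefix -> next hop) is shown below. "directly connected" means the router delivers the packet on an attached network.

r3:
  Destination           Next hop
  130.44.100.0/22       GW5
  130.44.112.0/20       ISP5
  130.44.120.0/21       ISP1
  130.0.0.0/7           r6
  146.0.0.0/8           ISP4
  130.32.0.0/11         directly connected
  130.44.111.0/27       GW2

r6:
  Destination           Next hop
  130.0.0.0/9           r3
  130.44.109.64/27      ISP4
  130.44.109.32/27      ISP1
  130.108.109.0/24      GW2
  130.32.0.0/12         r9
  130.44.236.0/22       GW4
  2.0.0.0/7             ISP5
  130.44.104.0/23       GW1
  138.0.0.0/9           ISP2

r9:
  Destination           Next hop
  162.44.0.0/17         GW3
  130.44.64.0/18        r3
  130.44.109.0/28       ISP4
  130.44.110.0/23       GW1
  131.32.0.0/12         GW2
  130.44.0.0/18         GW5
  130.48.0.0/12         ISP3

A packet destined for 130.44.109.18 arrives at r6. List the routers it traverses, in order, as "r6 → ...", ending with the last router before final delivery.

At r6: longest match for 130.44.109.18 is 130.32.0.0/12 -> r9
At r9: longest match for 130.44.109.18 is 130.44.64.0/18 -> r3
At r3: longest match for 130.44.109.18 is 130.32.0.0/11 -> directly connected

r6 → r9 → r3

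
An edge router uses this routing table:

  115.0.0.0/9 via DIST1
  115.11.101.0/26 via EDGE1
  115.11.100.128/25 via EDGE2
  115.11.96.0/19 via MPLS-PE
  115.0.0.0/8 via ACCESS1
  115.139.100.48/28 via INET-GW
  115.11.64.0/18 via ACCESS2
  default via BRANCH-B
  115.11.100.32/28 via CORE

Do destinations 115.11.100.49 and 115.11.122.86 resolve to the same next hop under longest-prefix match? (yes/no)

yes

115.11.100.49: longest match 115.11.96.0/19 -> MPLS-PE
115.11.122.86: longest match 115.11.96.0/19 -> MPLS-PE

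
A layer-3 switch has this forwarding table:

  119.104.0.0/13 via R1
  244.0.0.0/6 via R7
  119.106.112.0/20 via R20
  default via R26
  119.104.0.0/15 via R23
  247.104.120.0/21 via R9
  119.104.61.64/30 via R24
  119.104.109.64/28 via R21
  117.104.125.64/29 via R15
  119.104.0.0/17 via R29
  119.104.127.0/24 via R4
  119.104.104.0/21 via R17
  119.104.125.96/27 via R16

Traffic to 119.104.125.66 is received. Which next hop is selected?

Routes whose prefix contains 119.104.125.66:
  0.0.0.0/0 (default, matches everything) -> R26
  119.104.0.0/13 (119.104.0.0 - 119.111.255.255) -> R1
  119.104.0.0/15 (119.104.0.0 - 119.105.255.255) -> R23
  119.104.0.0/17 (119.104.0.0 - 119.104.127.255) -> R29
More-specific entries that do NOT match:
  119.104.61.64/30 (119.104.61.64 - 119.104.61.67) does not contain 119.104.125.66
  117.104.125.64/29 (117.104.125.64 - 117.104.125.71) does not contain 119.104.125.66
  119.104.109.64/28 (119.104.109.64 - 119.104.109.79) does not contain 119.104.125.66
  119.104.125.96/27 (119.104.125.96 - 119.104.125.127) does not contain 119.104.125.66
  119.104.127.0/24 (119.104.127.0 - 119.104.127.255) does not contain 119.104.125.66
  247.104.120.0/21 (247.104.120.0 - 247.104.127.255) does not contain 119.104.125.66
  119.104.104.0/21 (119.104.104.0 - 119.104.111.255) does not contain 119.104.125.66
  119.106.112.0/20 (119.106.112.0 - 119.106.127.255) does not contain 119.104.125.66
Longest matching prefix is /17 -> next hop R29.

R29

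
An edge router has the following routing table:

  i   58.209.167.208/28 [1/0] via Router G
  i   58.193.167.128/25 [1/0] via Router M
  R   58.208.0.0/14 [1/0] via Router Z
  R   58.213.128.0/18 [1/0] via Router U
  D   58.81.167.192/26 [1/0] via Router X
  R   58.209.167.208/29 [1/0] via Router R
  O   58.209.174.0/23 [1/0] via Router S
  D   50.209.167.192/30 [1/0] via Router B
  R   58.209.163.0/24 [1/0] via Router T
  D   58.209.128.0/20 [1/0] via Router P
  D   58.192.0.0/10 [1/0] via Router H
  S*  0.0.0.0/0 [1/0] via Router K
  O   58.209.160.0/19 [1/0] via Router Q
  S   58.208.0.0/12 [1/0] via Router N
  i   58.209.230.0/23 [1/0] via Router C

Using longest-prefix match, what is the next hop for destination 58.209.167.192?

Routes whose prefix contains 58.209.167.192:
  0.0.0.0/0 (default, matches everything) -> Router K
  58.192.0.0/10 (58.192.0.0 - 58.255.255.255) -> Router H
  58.208.0.0/12 (58.208.0.0 - 58.223.255.255) -> Router N
  58.208.0.0/14 (58.208.0.0 - 58.211.255.255) -> Router Z
  58.209.160.0/19 (58.209.160.0 - 58.209.191.255) -> Router Q
More-specific entries that do NOT match:
  50.209.167.192/30 (50.209.167.192 - 50.209.167.195) does not contain 58.209.167.192
  58.209.167.208/29 (58.209.167.208 - 58.209.167.215) does not contain 58.209.167.192
  58.209.167.208/28 (58.209.167.208 - 58.209.167.223) does not contain 58.209.167.192
  58.81.167.192/26 (58.81.167.192 - 58.81.167.255) does not contain 58.209.167.192
  58.193.167.128/25 (58.193.167.128 - 58.193.167.255) does not contain 58.209.167.192
  58.209.163.0/24 (58.209.163.0 - 58.209.163.255) does not contain 58.209.167.192
  58.209.174.0/23 (58.209.174.0 - 58.209.175.255) does not contain 58.209.167.192
  58.209.230.0/23 (58.209.230.0 - 58.209.231.255) does not contain 58.209.167.192
  58.209.128.0/20 (58.209.128.0 - 58.209.143.255) does not contain 58.209.167.192
Longest matching prefix is /19 -> next hop Router Q.

Router Q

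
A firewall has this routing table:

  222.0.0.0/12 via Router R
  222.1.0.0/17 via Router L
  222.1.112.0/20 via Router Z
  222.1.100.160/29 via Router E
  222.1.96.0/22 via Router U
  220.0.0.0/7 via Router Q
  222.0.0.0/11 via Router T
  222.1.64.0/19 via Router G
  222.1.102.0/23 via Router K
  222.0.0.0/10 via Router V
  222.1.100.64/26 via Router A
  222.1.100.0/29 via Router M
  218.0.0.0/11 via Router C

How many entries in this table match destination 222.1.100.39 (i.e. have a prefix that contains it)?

Prefixes containing 222.1.100.39:
  222.0.0.0/10 (222.0.0.0 - 222.63.255.255)
  222.0.0.0/11 (222.0.0.0 - 222.31.255.255)
  222.0.0.0/12 (222.0.0.0 - 222.15.255.255)
  222.1.0.0/17 (222.1.0.0 - 222.1.127.255)
Total matching entries: 4.

4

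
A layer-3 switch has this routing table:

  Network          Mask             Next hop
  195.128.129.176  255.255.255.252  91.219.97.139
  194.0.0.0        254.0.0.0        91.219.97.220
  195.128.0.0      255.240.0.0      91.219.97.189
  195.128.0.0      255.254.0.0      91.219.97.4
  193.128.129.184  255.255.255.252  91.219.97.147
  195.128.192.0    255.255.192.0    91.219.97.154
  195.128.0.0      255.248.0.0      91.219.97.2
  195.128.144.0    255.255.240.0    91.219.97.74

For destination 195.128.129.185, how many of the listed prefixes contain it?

4

Prefixes containing 195.128.129.185:
  194.0.0.0/7 (194.0.0.0 - 195.255.255.255)
  195.128.0.0/12 (195.128.0.0 - 195.143.255.255)
  195.128.0.0/13 (195.128.0.0 - 195.135.255.255)
  195.128.0.0/15 (195.128.0.0 - 195.129.255.255)
Total matching entries: 4.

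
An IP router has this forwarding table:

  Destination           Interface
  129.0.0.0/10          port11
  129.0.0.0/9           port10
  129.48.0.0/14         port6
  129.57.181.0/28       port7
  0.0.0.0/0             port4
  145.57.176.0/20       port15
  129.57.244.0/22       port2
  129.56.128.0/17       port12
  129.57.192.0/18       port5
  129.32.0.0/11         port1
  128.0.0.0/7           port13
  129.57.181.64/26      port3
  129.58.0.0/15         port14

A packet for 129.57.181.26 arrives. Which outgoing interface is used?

port1

Routes whose prefix contains 129.57.181.26:
  0.0.0.0/0 (default, matches everything) -> port4
  128.0.0.0/7 (128.0.0.0 - 129.255.255.255) -> port13
  129.0.0.0/9 (129.0.0.0 - 129.127.255.255) -> port10
  129.0.0.0/10 (129.0.0.0 - 129.63.255.255) -> port11
  129.32.0.0/11 (129.32.0.0 - 129.63.255.255) -> port1
More-specific entries that do NOT match:
  129.57.181.0/28 (129.57.181.0 - 129.57.181.15) does not contain 129.57.181.26
  129.57.181.64/26 (129.57.181.64 - 129.57.181.127) does not contain 129.57.181.26
  129.57.244.0/22 (129.57.244.0 - 129.57.247.255) does not contain 129.57.181.26
  145.57.176.0/20 (145.57.176.0 - 145.57.191.255) does not contain 129.57.181.26
  129.57.192.0/18 (129.57.192.0 - 129.57.255.255) does not contain 129.57.181.26
  129.56.128.0/17 (129.56.128.0 - 129.56.255.255) does not contain 129.57.181.26
  129.58.0.0/15 (129.58.0.0 - 129.59.255.255) does not contain 129.57.181.26
  129.48.0.0/14 (129.48.0.0 - 129.51.255.255) does not contain 129.57.181.26
Longest matching prefix is /11 -> interface port1.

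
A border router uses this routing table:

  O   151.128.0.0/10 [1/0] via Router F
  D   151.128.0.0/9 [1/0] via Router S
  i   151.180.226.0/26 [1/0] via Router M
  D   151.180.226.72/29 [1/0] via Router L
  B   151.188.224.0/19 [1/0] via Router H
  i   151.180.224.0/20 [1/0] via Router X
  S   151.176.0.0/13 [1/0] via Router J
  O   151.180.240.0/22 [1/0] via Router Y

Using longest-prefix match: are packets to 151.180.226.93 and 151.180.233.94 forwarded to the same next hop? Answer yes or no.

yes

151.180.226.93: longest match 151.180.224.0/20 -> Router X
151.180.233.94: longest match 151.180.224.0/20 -> Router X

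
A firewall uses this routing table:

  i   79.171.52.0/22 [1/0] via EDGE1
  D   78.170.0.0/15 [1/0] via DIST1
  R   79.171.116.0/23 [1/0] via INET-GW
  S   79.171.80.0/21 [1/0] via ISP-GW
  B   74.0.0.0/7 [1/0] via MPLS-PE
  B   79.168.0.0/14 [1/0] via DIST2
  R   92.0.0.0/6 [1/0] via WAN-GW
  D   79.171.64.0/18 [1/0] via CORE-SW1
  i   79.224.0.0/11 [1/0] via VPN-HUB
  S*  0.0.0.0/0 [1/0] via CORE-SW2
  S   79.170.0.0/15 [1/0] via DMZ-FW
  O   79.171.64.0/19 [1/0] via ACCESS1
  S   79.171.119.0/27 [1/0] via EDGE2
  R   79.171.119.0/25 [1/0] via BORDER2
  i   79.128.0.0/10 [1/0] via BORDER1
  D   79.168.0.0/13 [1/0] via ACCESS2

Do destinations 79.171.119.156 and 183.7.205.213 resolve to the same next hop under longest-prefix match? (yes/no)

79.171.119.156: longest match 79.171.64.0/18 -> CORE-SW1
183.7.205.213: longest match 0.0.0.0/0 -> CORE-SW2

no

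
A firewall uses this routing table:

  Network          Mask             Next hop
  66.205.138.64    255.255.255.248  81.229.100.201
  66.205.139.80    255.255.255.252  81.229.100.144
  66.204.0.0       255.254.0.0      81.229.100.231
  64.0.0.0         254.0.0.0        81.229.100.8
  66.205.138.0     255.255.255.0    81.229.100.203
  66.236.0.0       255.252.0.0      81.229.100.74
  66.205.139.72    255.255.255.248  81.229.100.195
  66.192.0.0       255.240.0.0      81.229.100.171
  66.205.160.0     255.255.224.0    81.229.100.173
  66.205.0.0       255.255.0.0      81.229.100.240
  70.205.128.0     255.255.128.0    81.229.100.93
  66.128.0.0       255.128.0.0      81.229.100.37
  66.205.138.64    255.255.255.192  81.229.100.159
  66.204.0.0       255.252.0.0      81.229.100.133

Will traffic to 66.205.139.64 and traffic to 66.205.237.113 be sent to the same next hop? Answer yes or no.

66.205.139.64: longest match 66.205.0.0/16 -> 81.229.100.240
66.205.237.113: longest match 66.205.0.0/16 -> 81.229.100.240

yes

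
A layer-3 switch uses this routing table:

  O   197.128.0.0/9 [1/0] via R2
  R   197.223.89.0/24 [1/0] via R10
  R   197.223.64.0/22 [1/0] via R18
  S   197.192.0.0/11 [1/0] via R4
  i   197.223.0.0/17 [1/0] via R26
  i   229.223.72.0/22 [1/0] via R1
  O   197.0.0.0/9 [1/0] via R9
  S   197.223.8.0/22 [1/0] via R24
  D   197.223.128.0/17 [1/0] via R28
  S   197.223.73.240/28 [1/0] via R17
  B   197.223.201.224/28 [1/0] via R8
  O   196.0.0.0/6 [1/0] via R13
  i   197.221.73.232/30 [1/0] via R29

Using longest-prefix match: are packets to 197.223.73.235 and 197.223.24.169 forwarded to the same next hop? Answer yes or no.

yes

197.223.73.235: longest match 197.223.0.0/17 -> R26
197.223.24.169: longest match 197.223.0.0/17 -> R26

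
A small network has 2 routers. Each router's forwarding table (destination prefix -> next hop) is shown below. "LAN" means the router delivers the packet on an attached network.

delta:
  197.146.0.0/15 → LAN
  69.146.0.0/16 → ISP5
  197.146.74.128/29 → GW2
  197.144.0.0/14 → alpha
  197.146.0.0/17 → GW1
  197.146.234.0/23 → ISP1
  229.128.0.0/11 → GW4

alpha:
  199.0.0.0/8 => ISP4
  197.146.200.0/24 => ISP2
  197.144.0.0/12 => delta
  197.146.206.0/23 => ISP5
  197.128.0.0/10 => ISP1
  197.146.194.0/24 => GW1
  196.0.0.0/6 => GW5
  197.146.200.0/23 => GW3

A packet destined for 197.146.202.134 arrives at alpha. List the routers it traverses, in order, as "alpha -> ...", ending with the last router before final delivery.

alpha -> delta

At alpha: longest match for 197.146.202.134 is 197.144.0.0/12 -> delta
At delta: longest match for 197.146.202.134 is 197.146.0.0/15 -> LAN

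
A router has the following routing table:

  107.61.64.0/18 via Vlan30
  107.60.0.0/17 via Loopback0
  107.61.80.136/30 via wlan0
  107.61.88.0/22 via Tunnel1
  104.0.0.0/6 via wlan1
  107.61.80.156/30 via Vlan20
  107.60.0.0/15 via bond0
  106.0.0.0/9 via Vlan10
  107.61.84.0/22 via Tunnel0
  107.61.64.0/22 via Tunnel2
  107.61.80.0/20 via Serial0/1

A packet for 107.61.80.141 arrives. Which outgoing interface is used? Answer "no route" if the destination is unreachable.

Routes whose prefix contains 107.61.80.141:
  104.0.0.0/6 (104.0.0.0 - 107.255.255.255) -> wlan1
  107.60.0.0/15 (107.60.0.0 - 107.61.255.255) -> bond0
  107.61.64.0/18 (107.61.64.0 - 107.61.127.255) -> Vlan30
  107.61.80.0/20 (107.61.80.0 - 107.61.95.255) -> Serial0/1
More-specific entries that do NOT match:
  107.61.80.136/30 (107.61.80.136 - 107.61.80.139) does not contain 107.61.80.141
  107.61.80.156/30 (107.61.80.156 - 107.61.80.159) does not contain 107.61.80.141
  107.61.88.0/22 (107.61.88.0 - 107.61.91.255) does not contain 107.61.80.141
  107.61.84.0/22 (107.61.84.0 - 107.61.87.255) does not contain 107.61.80.141
  107.61.64.0/22 (107.61.64.0 - 107.61.67.255) does not contain 107.61.80.141
Longest matching prefix is /20 -> interface Serial0/1.

Serial0/1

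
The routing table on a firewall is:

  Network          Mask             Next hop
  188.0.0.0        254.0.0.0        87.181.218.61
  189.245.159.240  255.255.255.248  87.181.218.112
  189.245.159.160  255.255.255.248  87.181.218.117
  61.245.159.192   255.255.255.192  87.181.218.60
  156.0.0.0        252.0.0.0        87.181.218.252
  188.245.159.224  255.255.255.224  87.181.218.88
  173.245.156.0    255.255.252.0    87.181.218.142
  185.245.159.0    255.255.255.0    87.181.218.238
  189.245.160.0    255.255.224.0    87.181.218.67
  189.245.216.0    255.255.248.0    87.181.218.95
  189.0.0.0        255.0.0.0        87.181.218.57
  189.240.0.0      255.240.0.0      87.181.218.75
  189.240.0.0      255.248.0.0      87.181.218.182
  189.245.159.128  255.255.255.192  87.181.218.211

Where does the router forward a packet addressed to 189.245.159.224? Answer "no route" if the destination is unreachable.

Routes whose prefix contains 189.245.159.224:
  188.0.0.0/7 (188.0.0.0 - 189.255.255.255) -> 87.181.218.61
  189.0.0.0/8 (189.0.0.0 - 189.255.255.255) -> 87.181.218.57
  189.240.0.0/12 (189.240.0.0 - 189.255.255.255) -> 87.181.218.75
  189.240.0.0/13 (189.240.0.0 - 189.247.255.255) -> 87.181.218.182
More-specific entries that do NOT match:
  189.245.159.240/29 (189.245.159.240 - 189.245.159.247) does not contain 189.245.159.224
  189.245.159.160/29 (189.245.159.160 - 189.245.159.167) does not contain 189.245.159.224
  188.245.159.224/27 (188.245.159.224 - 188.245.159.255) does not contain 189.245.159.224
  61.245.159.192/26 (61.245.159.192 - 61.245.159.255) does not contain 189.245.159.224
  189.245.159.128/26 (189.245.159.128 - 189.245.159.191) does not contain 189.245.159.224
  185.245.159.0/24 (185.245.159.0 - 185.245.159.255) does not contain 189.245.159.224
  173.245.156.0/22 (173.245.156.0 - 173.245.159.255) does not contain 189.245.159.224
  189.245.216.0/21 (189.245.216.0 - 189.245.223.255) does not contain 189.245.159.224
  189.245.160.0/19 (189.245.160.0 - 189.245.191.255) does not contain 189.245.159.224
Longest matching prefix is /13 -> next hop 87.181.218.182.

87.181.218.182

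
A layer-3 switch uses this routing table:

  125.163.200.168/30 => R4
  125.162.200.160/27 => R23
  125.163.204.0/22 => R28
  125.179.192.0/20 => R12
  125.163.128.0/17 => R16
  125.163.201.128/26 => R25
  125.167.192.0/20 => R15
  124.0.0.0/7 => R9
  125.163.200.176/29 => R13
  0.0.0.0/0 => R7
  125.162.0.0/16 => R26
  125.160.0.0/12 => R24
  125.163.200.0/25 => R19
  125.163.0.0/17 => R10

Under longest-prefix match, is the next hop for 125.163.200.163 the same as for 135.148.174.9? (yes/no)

125.163.200.163: longest match 125.163.128.0/17 -> R16
135.148.174.9: longest match 0.0.0.0/0 -> R7

no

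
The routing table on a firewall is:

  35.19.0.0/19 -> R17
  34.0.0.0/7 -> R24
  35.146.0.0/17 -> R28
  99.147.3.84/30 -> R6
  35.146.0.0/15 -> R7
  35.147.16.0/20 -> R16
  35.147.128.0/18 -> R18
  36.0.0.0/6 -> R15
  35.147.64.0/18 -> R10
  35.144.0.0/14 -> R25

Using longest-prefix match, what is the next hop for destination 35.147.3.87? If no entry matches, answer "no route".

R7

Routes whose prefix contains 35.147.3.87:
  34.0.0.0/7 (34.0.0.0 - 35.255.255.255) -> R24
  35.144.0.0/14 (35.144.0.0 - 35.147.255.255) -> R25
  35.146.0.0/15 (35.146.0.0 - 35.147.255.255) -> R7
More-specific entries that do NOT match:
  99.147.3.84/30 (99.147.3.84 - 99.147.3.87) does not contain 35.147.3.87
  35.147.16.0/20 (35.147.16.0 - 35.147.31.255) does not contain 35.147.3.87
  35.19.0.0/19 (35.19.0.0 - 35.19.31.255) does not contain 35.147.3.87
  35.147.128.0/18 (35.147.128.0 - 35.147.191.255) does not contain 35.147.3.87
  35.147.64.0/18 (35.147.64.0 - 35.147.127.255) does not contain 35.147.3.87
  35.146.0.0/17 (35.146.0.0 - 35.146.127.255) does not contain 35.147.3.87
Longest matching prefix is /15 -> next hop R7.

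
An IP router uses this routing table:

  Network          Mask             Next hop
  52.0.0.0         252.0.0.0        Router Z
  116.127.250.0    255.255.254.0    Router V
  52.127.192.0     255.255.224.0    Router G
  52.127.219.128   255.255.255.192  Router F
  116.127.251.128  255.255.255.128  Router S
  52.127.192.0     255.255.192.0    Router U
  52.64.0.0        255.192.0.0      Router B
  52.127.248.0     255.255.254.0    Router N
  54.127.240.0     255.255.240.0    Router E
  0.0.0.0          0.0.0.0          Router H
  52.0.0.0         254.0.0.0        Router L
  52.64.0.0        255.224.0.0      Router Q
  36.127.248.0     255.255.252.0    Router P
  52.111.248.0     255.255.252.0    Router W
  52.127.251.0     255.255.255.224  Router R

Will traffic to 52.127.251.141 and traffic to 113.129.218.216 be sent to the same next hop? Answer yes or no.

no

52.127.251.141: longest match 52.127.192.0/18 -> Router U
113.129.218.216: longest match 0.0.0.0/0 -> Router H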